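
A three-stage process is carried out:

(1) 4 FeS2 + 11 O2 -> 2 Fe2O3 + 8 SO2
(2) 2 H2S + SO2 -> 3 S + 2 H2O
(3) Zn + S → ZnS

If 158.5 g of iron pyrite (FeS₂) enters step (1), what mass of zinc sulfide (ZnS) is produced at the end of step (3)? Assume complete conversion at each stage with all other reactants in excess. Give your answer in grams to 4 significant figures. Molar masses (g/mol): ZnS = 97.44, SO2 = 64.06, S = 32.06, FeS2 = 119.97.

772.4 g

n(FeS2) = 158.5 / 119.97 = 1.3212 mol.
Reaction (1): FeS2→SO2 ratio 4:8 ⇒ n(SO2) = 2.6423 mol.
Reaction (2): SO2→S ratio 1:3 ⇒ n(S) = 7.9270 mol.
Reaction (3): S→ZnS ratio 1:1 ⇒ n(ZnS) = 7.9270 mol.
Mass of ZnS = 7.9270 × 97.44 = 772.41 g.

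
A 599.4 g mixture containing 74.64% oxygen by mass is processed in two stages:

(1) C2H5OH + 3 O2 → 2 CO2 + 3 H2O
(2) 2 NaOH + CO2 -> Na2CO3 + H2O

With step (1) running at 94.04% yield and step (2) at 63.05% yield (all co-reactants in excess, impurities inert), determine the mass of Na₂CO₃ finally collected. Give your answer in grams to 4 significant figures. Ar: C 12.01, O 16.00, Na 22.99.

585.7 g

Pure O2 = 599.4 × 0.7464 = 447.39 g.
M(O2) = 2(16.00) = 32.00 g/mol.
M(Na2CO3) = 2(22.99) + 12.01 + 3(16.00) = 105.99 g/mol.
n(O2) = 447.39 / 32.00 = 13.981 mol.
Step 1 (O2:CO2 = 3:2): theoretical n(CO2) = 9.3207 mol; at 94.04% yield, n(CO2) = 8.7652 mol.
Step 2 (CO2:Na2CO3 = 1:1): theoretical n(Na2CO3) = 8.7652 mol, so theoretical mass = 8.7652 × 105.99 = 929.02 g.
At 63.05% yield, actual mass of Na2CO3 = 929.02 × 0.6305 = 585.75 g.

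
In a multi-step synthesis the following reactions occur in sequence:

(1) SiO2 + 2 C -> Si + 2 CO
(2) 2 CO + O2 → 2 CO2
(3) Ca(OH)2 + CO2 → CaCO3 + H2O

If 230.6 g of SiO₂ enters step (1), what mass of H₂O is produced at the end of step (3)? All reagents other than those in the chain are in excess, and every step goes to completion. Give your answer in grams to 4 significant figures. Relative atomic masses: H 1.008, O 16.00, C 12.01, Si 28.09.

138.3 g

M(SiO2) = 28.09 + 2(16.00) = 60.09 g/mol.
M(H2O) = 2(1.008) + 16.00 = 18.016 g/mol.
n(SiO2) = 230.6 / 60.09 = 3.8376 mol.
Reaction (1): SiO2→CO ratio 1:2 ⇒ n(CO) = 7.6752 mol.
Reaction (2): CO→CO2 ratio 2:2 ⇒ n(CO2) = 7.6752 mol.
Reaction (3): CO2→H2O ratio 1:1 ⇒ n(H2O) = 7.6752 mol.
Mass of H2O = 7.6752 × 18.016 = 138.28 g.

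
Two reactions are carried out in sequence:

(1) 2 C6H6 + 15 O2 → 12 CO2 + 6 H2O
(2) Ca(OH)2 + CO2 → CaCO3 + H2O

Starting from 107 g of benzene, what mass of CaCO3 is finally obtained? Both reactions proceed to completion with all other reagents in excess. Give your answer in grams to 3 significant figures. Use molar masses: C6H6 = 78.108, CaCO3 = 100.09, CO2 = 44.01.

n(C6H6) = 107.0 / 78.108 = 1.370 mol.
Step 1 gives a 2:12 ratio of C6H6 to CO2, so n(CO2) = 8.219 mol.
In step 2 the CO2:CaCO3 ratio is 1:1, so n(CaCO3) = 8.219 mol.
Mass of CaCO3 = 8.219 × 100.09 = 822.7 g.

823 g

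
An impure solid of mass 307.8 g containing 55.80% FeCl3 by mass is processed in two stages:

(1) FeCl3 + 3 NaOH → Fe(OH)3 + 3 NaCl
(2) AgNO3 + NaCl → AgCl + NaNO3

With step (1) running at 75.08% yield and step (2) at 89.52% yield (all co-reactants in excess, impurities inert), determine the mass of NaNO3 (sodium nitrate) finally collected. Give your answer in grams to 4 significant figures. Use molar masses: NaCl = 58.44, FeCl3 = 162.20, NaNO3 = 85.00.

Pure FeCl3 = 307.8 × 0.5580 = 171.75 g.
n(FeCl3) = 171.75 / 162.20 = 1.0589 mol.
Step 1 (FeCl3:NaCl = 1:3): theoretical n(NaCl) = 3.1767 mol; at 75.08% yield, n(NaCl) = 2.3850 mol.
Step 2 (NaCl:NaNO3 = 1:1): theoretical n(NaNO3) = 2.3850 mol, so theoretical mass = 2.3850 × 85.00 = 202.73 g.
At 89.52% yield, actual mass of NaNO3 = 202.73 × 0.8952 = 181.48 g.

181.5 g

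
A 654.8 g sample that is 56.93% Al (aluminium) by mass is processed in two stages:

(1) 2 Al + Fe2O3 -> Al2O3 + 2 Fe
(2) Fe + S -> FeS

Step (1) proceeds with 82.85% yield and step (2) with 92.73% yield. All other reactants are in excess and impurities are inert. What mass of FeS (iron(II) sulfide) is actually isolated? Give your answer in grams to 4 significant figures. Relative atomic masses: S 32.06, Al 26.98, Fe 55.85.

933.2 g

Pure Al = 654.8 × 0.5693 = 372.78 g.
M(Al) = 26.98 g/mol.
M(FeS) = 55.85 + 32.06 = 87.91 g/mol.
n(Al) = 372.78 / 26.98 = 13.817 mol.
Step 1 (Al:Fe = 2:2): theoretical n(Fe) = 13.817 mol; at 82.85% yield, n(Fe) = 11.447 mol.
Step 2 (Fe:FeS = 1:1): theoretical n(FeS) = 11.447 mol, so theoretical mass = 11.447 × 87.91 = 1006.3 g.
At 92.73% yield, actual mass of FeS = 1006.3 × 0.9273 = 933.17 g.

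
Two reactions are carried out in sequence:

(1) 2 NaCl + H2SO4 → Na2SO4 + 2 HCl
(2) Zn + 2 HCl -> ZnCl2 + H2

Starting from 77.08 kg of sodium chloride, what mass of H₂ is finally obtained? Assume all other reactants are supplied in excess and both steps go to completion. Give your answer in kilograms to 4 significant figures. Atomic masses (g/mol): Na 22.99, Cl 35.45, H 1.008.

1.330 kg

M(NaCl) = 22.99 + 35.45 = 58.44 g/mol.
M(H2) = 2(1.008) = 2.016 g/mol.
77.08 kg = 77080 g.
n(NaCl) = 77080 / 58.44 = 1319.0 mol.
Step 1 gives a 2:2 ratio of NaCl to HCl, so n(HCl) = 1319.0 mol.
In step 2 the HCl:H2 ratio is 2:1, so n(H2) = 659.48 mol.
Mass of H2 = 659.48 × 2.016 = 1329.5 g = 1.330 kg.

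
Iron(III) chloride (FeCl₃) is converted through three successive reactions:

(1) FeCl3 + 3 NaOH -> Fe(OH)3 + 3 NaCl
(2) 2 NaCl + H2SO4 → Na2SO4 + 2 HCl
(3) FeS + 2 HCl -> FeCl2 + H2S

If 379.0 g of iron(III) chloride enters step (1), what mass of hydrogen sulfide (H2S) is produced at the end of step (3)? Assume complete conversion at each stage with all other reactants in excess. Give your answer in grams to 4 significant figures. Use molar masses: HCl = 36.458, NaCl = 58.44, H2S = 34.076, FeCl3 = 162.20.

119.4 g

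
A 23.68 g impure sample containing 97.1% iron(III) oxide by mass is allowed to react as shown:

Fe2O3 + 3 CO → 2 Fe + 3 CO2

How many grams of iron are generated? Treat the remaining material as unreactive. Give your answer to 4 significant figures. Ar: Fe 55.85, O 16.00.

16.08 g

Mass of pure Fe2O3 = 23.68 g × 0.971 = 22.993 g.
M(Fe2O3) = 2(55.85) + 3(16.00) = 159.70 g/mol.
M(Fe) = 55.85 g/mol.
n(Fe2O3) = 22.993 g / 159.70 g/mol = 0.14398 mol.
From the equation the Fe2O3:Fe mole ratio is 1:2, so n(Fe) = 0.14398 × 2/1 = 0.28796 mol.
Mass of Fe = 0.28796 mol × 55.85 g/mol = 16.082 g.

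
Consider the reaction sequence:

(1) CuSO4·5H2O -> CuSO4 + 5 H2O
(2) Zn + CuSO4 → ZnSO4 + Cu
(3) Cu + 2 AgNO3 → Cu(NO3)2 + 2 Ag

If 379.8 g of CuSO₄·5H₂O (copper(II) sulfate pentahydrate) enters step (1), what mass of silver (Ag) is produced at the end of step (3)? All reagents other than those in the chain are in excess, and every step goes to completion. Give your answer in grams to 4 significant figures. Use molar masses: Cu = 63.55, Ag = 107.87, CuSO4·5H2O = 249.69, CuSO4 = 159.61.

328.2 g

n(CuSO4·5H2O) = 379.8 / 249.69 = 1.5211 mol.
Reaction (1): CuSO4·5H2O→CuSO4 ratio 1:1 ⇒ n(CuSO4) = 1.5211 mol.
Reaction (2): CuSO4→Cu ratio 1:1 ⇒ n(Cu) = 1.5211 mol.
Reaction (3): Cu→Ag ratio 1:2 ⇒ n(Ag) = 3.0422 mol.
Mass of Ag = 3.0422 × 107.87 = 328.16 g.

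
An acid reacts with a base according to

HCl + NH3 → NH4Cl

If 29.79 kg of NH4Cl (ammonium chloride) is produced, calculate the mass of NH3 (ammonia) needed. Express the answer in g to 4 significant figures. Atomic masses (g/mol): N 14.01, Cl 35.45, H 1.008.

M(NH4Cl) = 14.01 + 4(1.008) + 35.45 = 53.492 g/mol.
M(NH3) = 14.01 + 3(1.008) = 17.034 g/mol.
Convert: 29.79 kg = 29790 g.
n(NH4Cl) = 29790 g / 53.492 g/mol = 556.91 mol.
From the equation the NH4Cl:NH3 mole ratio is 1:1, so n(NH3) = 556.91 × 1/1 = 556.91 mol.
Mass of NH3 = 556.91 mol × 17.034 g/mol = 9486.3 g.

9486 g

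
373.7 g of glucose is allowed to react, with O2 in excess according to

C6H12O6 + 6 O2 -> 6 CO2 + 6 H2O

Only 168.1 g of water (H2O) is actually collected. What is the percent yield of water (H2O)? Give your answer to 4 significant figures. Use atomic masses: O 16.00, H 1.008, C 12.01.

74.97 %

M(C6H12O6) = 6(12.01) + 12(1.008) + 6(16.00) = 180.156 g/mol.
M(H2O) = 2(1.008) + 16.00 = 18.016 g/mol.
n(C6H12O6) = 373.70 g / 180.156 g/mol = 2.0743 mol.
From the equation the C6H12O6:H2O mole ratio is 1:6, so n(H2O) = 2.0743 × 6/1 = 12.446 mol.
Mass of H2O = 12.446 mol × 18.016 g/mol = 224.22 g.
This is the theoretical yield. Percent yield = 168.1 g / 224.22 g × 100% = 74.969%.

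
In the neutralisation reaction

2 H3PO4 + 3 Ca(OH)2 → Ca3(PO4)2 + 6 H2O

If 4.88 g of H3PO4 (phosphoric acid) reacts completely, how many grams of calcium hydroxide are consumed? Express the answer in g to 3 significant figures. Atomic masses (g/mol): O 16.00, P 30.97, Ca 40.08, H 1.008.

5.53 g

M(H3PO4) = 3(1.008) + 30.97 + 4(16.00) = 97.994 g/mol.
M(Ca(OH)2) = 40.08 + 2(16.00) + 2(1.008) = 74.096 g/mol.
n(H3PO4) = 4.880 g / 97.994 g/mol = 0.04980 mol.
From the equation the H3PO4:Ca(OH)2 mole ratio is 2:3, so n(Ca(OH)2) = 0.04980 × 3/2 = 0.07470 mol.
Mass of Ca(OH)2 = 0.07470 mol × 74.096 g/mol = 5.535 g.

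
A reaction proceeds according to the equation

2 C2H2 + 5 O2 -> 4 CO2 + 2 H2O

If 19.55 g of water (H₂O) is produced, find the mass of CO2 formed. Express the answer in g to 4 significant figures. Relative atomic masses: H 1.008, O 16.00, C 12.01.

M(H2O) = 2(1.008) + 16.00 = 18.016 g/mol.
M(CO2) = 12.01 + 2(16.00) = 44.01 g/mol.
n(H2O) = 19.550 g / 18.016 g/mol = 1.0851 mol.
From the equation the H2O:CO2 mole ratio is 2:4, so n(CO2) = 1.0851 × 4/2 = 2.1703 mol.
Mass of CO2 = 2.1703 mol × 44.01 g/mol = 95.515 g.

95.51 g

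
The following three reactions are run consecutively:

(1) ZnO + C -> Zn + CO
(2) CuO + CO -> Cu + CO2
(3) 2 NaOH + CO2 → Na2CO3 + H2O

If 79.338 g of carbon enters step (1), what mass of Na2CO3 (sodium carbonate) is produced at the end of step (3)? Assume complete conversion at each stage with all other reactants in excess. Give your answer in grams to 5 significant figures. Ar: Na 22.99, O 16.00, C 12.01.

M(C) = 12.01 g/mol.
M(Na2CO3) = 2(22.99) + 12.01 + 3(16.00) = 105.99 g/mol.
n(C) = 79.338 / 12.01 = 6.60600 mol.
Reaction (1): C→CO ratio 1:1 ⇒ n(CO) = 6.60600 mol.
Reaction (2): CO→CO2 ratio 1:1 ⇒ n(CO2) = 6.60600 mol.
Reaction (3): CO2→Na2CO3 ratio 1:1 ⇒ n(Na2CO3) = 6.60600 mol.
Mass of Na2CO3 = 6.60600 × 105.99 = 700.169 g.

700.17 g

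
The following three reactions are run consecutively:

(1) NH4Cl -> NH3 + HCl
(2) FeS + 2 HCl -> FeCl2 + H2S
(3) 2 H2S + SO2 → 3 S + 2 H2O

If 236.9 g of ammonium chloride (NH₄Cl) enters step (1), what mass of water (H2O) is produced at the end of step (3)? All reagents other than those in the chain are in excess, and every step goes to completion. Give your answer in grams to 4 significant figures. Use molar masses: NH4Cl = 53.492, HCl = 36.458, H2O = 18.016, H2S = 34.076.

39.89 g

n(NH4Cl) = 236.9 / 53.492 = 4.4287 mol.
Reaction (1): NH4Cl→HCl ratio 1:1 ⇒ n(HCl) = 4.4287 mol.
Reaction (2): HCl→H2S ratio 2:1 ⇒ n(H2S) = 2.2143 mol.
Reaction (3): H2S→H2O ratio 2:2 ⇒ n(H2O) = 2.2143 mol.
Mass of H2O = 2.2143 × 18.016 = 39.894 g.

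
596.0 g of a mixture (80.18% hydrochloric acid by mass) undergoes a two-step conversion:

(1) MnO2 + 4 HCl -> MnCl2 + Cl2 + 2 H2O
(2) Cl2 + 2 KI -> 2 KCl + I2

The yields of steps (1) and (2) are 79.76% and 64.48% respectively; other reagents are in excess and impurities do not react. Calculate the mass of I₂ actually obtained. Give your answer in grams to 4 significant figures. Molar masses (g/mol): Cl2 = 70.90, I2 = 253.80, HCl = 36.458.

427.7 g

Pure HCl = 596.0 × 0.8018 = 477.87 g.
n(HCl) = 477.87 / 36.458 = 13.107 mol.
Step 1 (HCl:Cl2 = 4:1): theoretical n(Cl2) = 3.2769 mol; at 79.76% yield, n(Cl2) = 2.6136 mol.
Step 2 (Cl2:I2 = 1:1): theoretical n(I2) = 2.6136 mol, so theoretical mass = 2.6136 × 253.80 = 663.34 g.
At 64.48% yield, actual mass of I2 = 663.34 × 0.6448 = 427.72 g.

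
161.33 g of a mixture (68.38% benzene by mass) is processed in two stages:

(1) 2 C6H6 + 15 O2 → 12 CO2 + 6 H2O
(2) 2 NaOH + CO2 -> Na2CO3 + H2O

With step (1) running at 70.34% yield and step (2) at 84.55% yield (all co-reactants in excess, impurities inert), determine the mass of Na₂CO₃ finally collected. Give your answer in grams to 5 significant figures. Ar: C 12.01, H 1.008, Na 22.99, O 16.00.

Pure C6H6 = 161.33 × 0.6838 = 110.317 g.
M(C6H6) = 6(12.01) + 6(1.008) = 78.108 g/mol.
M(Na2CO3) = 2(22.99) + 12.01 + 3(16.00) = 105.99 g/mol.
n(C6H6) = 110.317 / 78.108 = 1.41237 mol.
Step 1 (C6H6:CO2 = 2:12): theoretical n(CO2) = 8.47422 mol; at 70.34% yield, n(CO2) = 5.96077 mol.
Step 2 (CO2:Na2CO3 = 1:1): theoretical n(Na2CO3) = 5.96077 mol, so theoretical mass = 5.96077 × 105.99 = 631.782 g.
At 84.55% yield, actual mass of Na2CO3 = 631.782 × 0.8455 = 534.172 g.

534.17 g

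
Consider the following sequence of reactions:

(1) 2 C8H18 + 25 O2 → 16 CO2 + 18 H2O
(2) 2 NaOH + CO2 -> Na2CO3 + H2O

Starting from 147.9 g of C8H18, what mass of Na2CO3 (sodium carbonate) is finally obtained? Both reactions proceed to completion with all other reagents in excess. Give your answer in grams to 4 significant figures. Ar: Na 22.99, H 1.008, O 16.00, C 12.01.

1098 g

M(C8H18) = 8(12.01) + 18(1.008) = 114.224 g/mol.
M(Na2CO3) = 2(22.99) + 12.01 + 3(16.00) = 105.99 g/mol.
n(C8H18) = 147.90 / 114.224 = 1.2948 mol.
Step 1 gives a 2:16 ratio of C8H18 to CO2, so n(CO2) = 10.359 mol.
In step 2 the CO2:Na2CO3 ratio is 1:1, so n(Na2CO3) = 10.359 mol.
Mass of Na2CO3 = 10.359 × 105.99 = 1097.9 g.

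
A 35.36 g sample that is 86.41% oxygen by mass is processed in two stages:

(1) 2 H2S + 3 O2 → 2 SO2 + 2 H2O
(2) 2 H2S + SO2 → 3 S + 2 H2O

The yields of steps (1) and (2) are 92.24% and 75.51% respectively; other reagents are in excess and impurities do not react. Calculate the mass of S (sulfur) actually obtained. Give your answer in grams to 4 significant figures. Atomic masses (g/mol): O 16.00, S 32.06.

Pure O2 = 35.36 × 0.8641 = 30.555 g.
M(O2) = 2(16.00) = 32.00 g/mol.
M(S) = 32.06 g/mol.
n(O2) = 30.555 / 32.00 = 0.95483 mol.
Step 1 (O2:SO2 = 3:2): theoretical n(SO2) = 0.63655 mol; at 92.24% yield, n(SO2) = 0.58716 mol.
Step 2 (SO2:S = 1:3): theoretical n(S) = 1.7615 mol, so theoretical mass = 1.7615 × 32.06 = 56.473 g.
At 75.51% yield, actual mass of S = 56.473 × 0.7551 = 42.643 g.

42.64 g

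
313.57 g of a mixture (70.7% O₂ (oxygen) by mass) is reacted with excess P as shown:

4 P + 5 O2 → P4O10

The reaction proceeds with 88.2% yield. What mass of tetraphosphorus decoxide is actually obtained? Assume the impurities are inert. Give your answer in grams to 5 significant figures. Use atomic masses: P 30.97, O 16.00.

346.93 g

Pure O2 available = 313.57 g × 0.707 = 221.694 g.
M(O2) = 2(16.00) = 32.00 g/mol.
M(P4O10) = 4(30.97) + 10(16.00) = 283.88 g/mol.
n(O2) = 221.694 g / 32.00 g/mol = 6.92794 mol.
From the equation the O2:P4O10 mole ratio is 5:1, so n(P4O10) = 6.92794 × 1/5 = 1.38559 mol.
Mass of P4O10 = 1.38559 mol × 283.88 g/mol = 393.341 g.
Actual mass collected = 393.341 g × 0.882 = 346.926 g.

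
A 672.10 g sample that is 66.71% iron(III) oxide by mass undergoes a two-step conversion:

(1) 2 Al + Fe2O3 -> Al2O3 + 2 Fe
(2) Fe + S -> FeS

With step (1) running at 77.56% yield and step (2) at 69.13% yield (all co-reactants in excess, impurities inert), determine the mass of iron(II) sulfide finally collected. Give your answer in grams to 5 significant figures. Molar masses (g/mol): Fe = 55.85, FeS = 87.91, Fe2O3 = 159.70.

264.66 g

Pure Fe2O3 = 672.10 × 0.6671 = 448.358 g.
n(Fe2O3) = 448.358 / 159.70 = 2.80750 mol.
Step 1 (Fe2O3:Fe = 1:2): theoretical n(Fe) = 5.61500 mol; at 77.56% yield, n(Fe) = 4.35500 mol.
Step 2 (Fe:FeS = 1:1): theoretical n(FeS) = 4.35500 mol, so theoretical mass = 4.35500 × 87.91 = 382.848 g.
At 69.13% yield, actual mass of FeS = 382.848 × 0.6913 = 264.663 g.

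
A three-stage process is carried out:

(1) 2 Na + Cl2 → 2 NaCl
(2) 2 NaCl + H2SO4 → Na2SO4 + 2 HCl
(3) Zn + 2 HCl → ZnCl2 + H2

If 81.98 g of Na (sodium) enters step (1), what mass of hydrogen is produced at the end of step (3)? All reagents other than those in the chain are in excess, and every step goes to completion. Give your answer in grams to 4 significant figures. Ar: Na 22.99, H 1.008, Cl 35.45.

3.594 g

M(Na) = 22.99 g/mol.
M(H2) = 2(1.008) = 2.016 g/mol.
n(Na) = 81.98 / 22.99 = 3.5659 mol.
Reaction (1): Na→NaCl ratio 2:2 ⇒ n(NaCl) = 3.5659 mol.
Reaction (2): NaCl→HCl ratio 2:2 ⇒ n(HCl) = 3.5659 mol.
Reaction (3): HCl→H2 ratio 2:1 ⇒ n(H2) = 1.7829 mol.
Mass of H2 = 1.7829 × 2.016 = 3.5944 g.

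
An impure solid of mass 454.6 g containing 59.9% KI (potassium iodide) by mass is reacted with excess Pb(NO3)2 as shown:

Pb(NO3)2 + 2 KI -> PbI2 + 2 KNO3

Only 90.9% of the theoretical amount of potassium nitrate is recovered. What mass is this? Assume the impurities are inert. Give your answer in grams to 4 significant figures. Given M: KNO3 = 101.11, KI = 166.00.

150.8 g

Pure KI available = 454.6 g × 0.599 = 272.31 g.
n(KI) = 272.31 g / 166.00 g/mol = 1.6404 mol.
From the equation the KI:KNO3 mole ratio is 2:2, so n(KNO3) = 1.6404 × 2/2 = 1.6404 mol.
Mass of KNO3 = 1.6404 mol × 101.11 g/mol = 165.86 g.
Actual mass collected = 165.86 g × 0.909 = 150.77 g.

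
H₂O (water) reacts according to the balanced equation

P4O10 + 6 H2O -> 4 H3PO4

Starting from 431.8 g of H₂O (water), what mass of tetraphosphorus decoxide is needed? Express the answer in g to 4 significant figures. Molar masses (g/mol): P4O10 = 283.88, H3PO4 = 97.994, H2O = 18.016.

n(H2O) = 431.80 g / 18.016 g/mol = 23.968 mol.
From the equation the H2O:P4O10 mole ratio is 6:1, so n(P4O10) = 23.968 × 1/6 = 3.9946 mol.
Mass of P4O10 = 3.9946 mol × 283.88 g/mol = 1134.0 g.

1134 g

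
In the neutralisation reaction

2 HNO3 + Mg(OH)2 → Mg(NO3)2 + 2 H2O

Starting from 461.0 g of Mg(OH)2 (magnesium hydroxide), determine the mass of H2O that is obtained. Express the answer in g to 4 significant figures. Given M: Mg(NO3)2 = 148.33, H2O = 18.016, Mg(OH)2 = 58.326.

n(Mg(OH)2) = 461.00 g / 58.326 g/mol = 7.9039 mol.
From the equation the Mg(OH)2:H2O mole ratio is 1:2, so n(H2O) = 7.9039 × 2/1 = 15.808 mol.
Mass of H2O = 15.808 mol × 18.016 g/mol = 284.79 g.

284.8 g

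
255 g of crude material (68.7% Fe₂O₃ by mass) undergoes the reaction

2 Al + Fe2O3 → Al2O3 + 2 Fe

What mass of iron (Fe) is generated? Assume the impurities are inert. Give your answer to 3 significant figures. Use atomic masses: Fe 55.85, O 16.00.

123 g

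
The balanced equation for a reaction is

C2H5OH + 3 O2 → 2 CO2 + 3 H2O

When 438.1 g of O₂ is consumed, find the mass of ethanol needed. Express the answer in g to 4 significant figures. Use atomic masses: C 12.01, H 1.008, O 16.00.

M(O2) = 2(16.00) = 32.00 g/mol.
M(C2H5OH) = 2(12.01) + 6(1.008) + 16.00 = 46.068 g/mol.
n(O2) = 438.10 g / 32.00 g/mol = 13.691 mol.
From the equation the O2:C2H5OH mole ratio is 3:1, so n(C2H5OH) = 13.691 × 1/3 = 4.5635 mol.
Mass of C2H5OH = 4.5635 mol × 46.068 g/mol = 210.23 g.

210.2 g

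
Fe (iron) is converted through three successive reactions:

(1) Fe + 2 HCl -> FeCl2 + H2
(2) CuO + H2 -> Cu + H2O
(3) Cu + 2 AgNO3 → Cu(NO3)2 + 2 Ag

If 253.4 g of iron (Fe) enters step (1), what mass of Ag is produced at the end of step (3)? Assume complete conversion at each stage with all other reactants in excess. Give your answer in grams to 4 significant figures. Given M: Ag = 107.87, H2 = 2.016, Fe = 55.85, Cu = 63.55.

n(Fe) = 253.4 / 55.85 = 4.5372 mol.
Reaction (1): Fe→H2 ratio 1:1 ⇒ n(H2) = 4.5372 mol.
Reaction (2): H2→Cu ratio 1:1 ⇒ n(Cu) = 4.5372 mol.
Reaction (3): Cu→Ag ratio 1:2 ⇒ n(Ag) = 9.0743 mol.
Mass of Ag = 9.0743 × 107.87 = 978.85 g.

978.8 g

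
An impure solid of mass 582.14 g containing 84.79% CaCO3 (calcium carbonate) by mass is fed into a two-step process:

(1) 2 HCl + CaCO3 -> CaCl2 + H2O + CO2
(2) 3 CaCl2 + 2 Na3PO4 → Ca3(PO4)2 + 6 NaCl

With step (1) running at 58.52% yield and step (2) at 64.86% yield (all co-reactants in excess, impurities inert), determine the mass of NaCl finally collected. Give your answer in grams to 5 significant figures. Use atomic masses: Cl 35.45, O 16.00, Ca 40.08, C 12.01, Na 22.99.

218.78 g

Pure CaCO3 = 582.14 × 0.8479 = 493.597 g.
M(CaCO3) = 40.08 + 12.01 + 3(16.00) = 100.09 g/mol.
M(NaCl) = 22.99 + 35.45 = 58.44 g/mol.
n(CaCO3) = 493.597 / 100.09 = 4.93153 mol.
Step 1 (CaCO3:CaCl2 = 1:1): theoretical n(CaCl2) = 4.93153 mol; at 58.52% yield, n(CaCl2) = 2.88593 mol.
Step 2 (CaCl2:NaCl = 3:6): theoretical n(NaCl) = 5.77186 mol, so theoretical mass = 5.77186 × 58.44 = 337.307 g.
At 64.86% yield, actual mass of NaCl = 337.307 × 0.6486 = 218.778 g.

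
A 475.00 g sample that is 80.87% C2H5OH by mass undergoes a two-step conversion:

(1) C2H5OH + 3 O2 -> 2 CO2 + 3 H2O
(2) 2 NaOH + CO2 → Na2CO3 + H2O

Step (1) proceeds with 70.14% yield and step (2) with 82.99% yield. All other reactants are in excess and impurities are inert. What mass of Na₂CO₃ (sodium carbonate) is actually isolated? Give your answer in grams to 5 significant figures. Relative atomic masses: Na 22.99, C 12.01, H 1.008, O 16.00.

1028.9 g

Pure C2H5OH = 475.00 × 0.8087 = 384.132 g.
M(C2H5OH) = 2(12.01) + 6(1.008) + 16.00 = 46.068 g/mol.
M(Na2CO3) = 2(22.99) + 12.01 + 3(16.00) = 105.99 g/mol.
n(C2H5OH) = 384.132 / 46.068 = 8.33838 mol.
Step 1 (C2H5OH:CO2 = 1:2): theoretical n(CO2) = 16.6768 mol; at 70.14% yield, n(CO2) = 11.6971 mol.
Step 2 (CO2:Na2CO3 = 1:1): theoretical n(Na2CO3) = 11.6971 mol, so theoretical mass = 11.6971 × 105.99 = 1239.77 g.
At 82.99% yield, actual mass of Na2CO3 = 1239.77 × 0.8299 = 1028.89 g.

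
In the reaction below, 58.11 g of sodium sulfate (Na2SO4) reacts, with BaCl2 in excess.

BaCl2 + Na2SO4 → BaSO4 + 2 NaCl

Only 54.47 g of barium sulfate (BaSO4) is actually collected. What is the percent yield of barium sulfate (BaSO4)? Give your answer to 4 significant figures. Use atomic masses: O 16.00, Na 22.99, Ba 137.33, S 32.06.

57.05 %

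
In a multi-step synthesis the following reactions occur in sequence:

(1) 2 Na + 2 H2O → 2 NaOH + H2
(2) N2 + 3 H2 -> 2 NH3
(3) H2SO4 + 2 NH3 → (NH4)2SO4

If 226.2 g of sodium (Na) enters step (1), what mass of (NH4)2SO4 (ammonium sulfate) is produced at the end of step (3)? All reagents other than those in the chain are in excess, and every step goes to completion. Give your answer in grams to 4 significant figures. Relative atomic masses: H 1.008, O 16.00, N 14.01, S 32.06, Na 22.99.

M(Na) = 22.99 g/mol.
M((NH4)2SO4) = 2(14.01) + 8(1.008) + 32.06 + 4(16.00) = 132.144 g/mol.
n(Na) = 226.2 / 22.99 = 9.8391 mol.
Reaction (1): Na→H2 ratio 2:1 ⇒ n(H2) = 4.9195 mol.
Reaction (2): H2→NH3 ratio 3:2 ⇒ n(NH3) = 3.2797 mol.
Reaction (3): NH3→(NH4)2SO4 ratio 2:1 ⇒ n((NH4)2SO4) = 1.6398 mol.
Mass of (NH4)2SO4 = 1.6398 × 132.144 = 216.70 g.

216.7 g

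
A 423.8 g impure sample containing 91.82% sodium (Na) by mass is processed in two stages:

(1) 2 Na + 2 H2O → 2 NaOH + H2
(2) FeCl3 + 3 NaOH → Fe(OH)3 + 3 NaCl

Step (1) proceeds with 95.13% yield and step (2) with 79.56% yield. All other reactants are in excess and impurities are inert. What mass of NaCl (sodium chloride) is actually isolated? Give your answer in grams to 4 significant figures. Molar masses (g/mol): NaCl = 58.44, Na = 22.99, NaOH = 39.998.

Pure Na = 423.8 × 0.9182 = 389.13 g.
n(Na) = 389.13 / 22.99 = 16.926 mol.
Step 1 (Na:NaOH = 2:2): theoretical n(NaOH) = 16.926 mol; at 95.13% yield, n(NaOH) = 16.102 mol.
Step 2 (NaOH:NaCl = 3:3): theoretical n(NaCl) = 16.102 mol, so theoretical mass = 16.102 × 58.44 = 940.99 g.
At 79.56% yield, actual mass of NaCl = 940.99 × 0.7956 = 748.66 g.

748.7 g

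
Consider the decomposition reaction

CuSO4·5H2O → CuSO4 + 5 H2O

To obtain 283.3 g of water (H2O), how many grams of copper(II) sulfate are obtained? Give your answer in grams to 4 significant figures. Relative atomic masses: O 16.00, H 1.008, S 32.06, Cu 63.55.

M(H2O) = 2(1.008) + 16.00 = 18.016 g/mol.
M(CuSO4) = 63.55 + 32.06 + 4(16.00) = 159.61 g/mol.
n(H2O) = 283.30 g / 18.016 g/mol = 15.725 mol.
From the equation the H2O:CuSO4 mole ratio is 5:1, so n(CuSO4) = 15.725 × 1/5 = 3.1450 mol.
Mass of CuSO4 = 3.1450 mol × 159.61 g/mol = 501.97 g.

502.0 g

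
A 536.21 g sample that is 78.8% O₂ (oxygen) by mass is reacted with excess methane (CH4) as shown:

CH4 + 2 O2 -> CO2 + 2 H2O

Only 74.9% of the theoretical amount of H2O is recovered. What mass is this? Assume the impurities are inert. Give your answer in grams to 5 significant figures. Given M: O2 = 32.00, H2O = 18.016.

178.18 g

Pure O2 available = 536.21 g × 0.788 = 422.533 g.
n(O2) = 422.533 g / 32.00 g/mol = 13.2042 mol.
From the equation the O2:H2O mole ratio is 2:2, so n(H2O) = 13.2042 × 2/2 = 13.2042 mol.
Mass of H2O = 13.2042 mol × 18.016 g/mol = 237.886 g.
Actual mass collected = 237.886 g × 0.749 = 178.177 g.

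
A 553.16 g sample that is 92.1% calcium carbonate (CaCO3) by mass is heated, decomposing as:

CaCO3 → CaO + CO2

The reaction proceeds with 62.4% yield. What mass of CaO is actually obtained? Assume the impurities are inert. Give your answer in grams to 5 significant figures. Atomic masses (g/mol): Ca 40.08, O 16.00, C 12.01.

Pure CaCO3 available = 553.16 g × 0.921 = 509.460 g.
M(CaCO3) = 40.08 + 12.01 + 3(16.00) = 100.09 g/mol.
M(CaO) = 40.08 + 16.00 = 56.08 g/mol.
n(CaCO3) = 509.460 g / 100.09 g/mol = 5.09002 mol.
From the equation the CaCO3:CaO mole ratio is 1:1, so n(CaO) = 5.09002 × 1/1 = 5.09002 mol.
Mass of CaO = 5.09002 mol × 56.08 g/mol = 285.448 g.
Actual mass collected = 285.448 g × 0.624 = 178.120 g.

178.12 g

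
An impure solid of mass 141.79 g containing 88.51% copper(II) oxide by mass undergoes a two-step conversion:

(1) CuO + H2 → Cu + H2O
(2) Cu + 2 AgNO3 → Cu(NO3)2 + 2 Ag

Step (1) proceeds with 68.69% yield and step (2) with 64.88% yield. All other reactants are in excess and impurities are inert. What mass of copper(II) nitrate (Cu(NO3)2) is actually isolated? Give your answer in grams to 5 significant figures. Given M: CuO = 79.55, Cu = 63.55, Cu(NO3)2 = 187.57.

Pure CuO = 141.79 × 0.8851 = 125.498 g.
n(CuO) = 125.498 / 79.55 = 1.57760 mol.
Step 1 (CuO:Cu = 1:1): theoretical n(Cu) = 1.57760 mol; at 68.69% yield, n(Cu) = 1.08366 mol.
Step 2 (Cu:Cu(NO3)2 = 1:1): theoretical n(Cu(NO3)2) = 1.08366 mol, so theoretical mass = 1.08366 × 187.57 = 203.261 g.
At 64.88% yield, actual mass of Cu(NO3)2 = 203.261 × 0.6488 = 131.876 g.

131.88 g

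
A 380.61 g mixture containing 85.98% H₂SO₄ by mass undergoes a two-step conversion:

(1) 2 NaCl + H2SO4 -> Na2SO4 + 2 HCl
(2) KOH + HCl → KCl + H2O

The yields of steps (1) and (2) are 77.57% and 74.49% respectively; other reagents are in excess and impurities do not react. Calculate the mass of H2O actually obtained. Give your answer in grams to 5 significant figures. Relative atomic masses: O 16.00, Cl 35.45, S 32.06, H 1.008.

69.470 g

Pure H2SO4 = 380.61 × 0.8598 = 327.248 g.
M(H2SO4) = 2(1.008) + 32.06 + 4(16.00) = 98.076 g/mol.
M(H2O) = 2(1.008) + 16.00 = 18.016 g/mol.
n(H2SO4) = 327.248 / 98.076 = 3.33668 mol.
Step 1 (H2SO4:HCl = 1:2): theoretical n(HCl) = 6.67337 mol; at 77.57% yield, n(HCl) = 5.17653 mol.
Step 2 (HCl:H2O = 1:1): theoretical n(H2O) = 5.17653 mol, so theoretical mass = 5.17653 × 18.016 = 93.2604 g.
At 74.49% yield, actual mass of H2O = 93.2604 × 0.7449 = 69.4696 g.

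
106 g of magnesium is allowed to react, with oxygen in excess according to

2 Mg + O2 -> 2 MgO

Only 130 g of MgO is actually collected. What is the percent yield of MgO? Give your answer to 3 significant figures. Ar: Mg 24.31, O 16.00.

M(Mg) = 24.31 g/mol.
M(MgO) = 24.31 + 16.00 = 40.31 g/mol.
n(Mg) = 106.0 g / 24.31 g/mol = 4.360 mol.
From the equation the Mg:MgO mole ratio is 2:2, so n(MgO) = 4.360 × 2/2 = 4.360 mol.
Mass of MgO = 4.360 mol × 40.31 g/mol = 175.8 g.
This is the theoretical yield. Percent yield = 130 g / 175.8 g × 100% = 73.96%.

74.0 %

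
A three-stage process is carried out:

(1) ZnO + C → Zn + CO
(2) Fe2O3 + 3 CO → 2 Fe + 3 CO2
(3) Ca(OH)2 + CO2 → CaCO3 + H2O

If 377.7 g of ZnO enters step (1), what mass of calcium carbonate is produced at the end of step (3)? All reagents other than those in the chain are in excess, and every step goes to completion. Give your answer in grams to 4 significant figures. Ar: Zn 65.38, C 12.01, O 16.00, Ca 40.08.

464.5 g

M(ZnO) = 65.38 + 16.00 = 81.38 g/mol.
M(CaCO3) = 40.08 + 12.01 + 3(16.00) = 100.09 g/mol.
n(ZnO) = 377.7 / 81.38 = 4.6412 mol.
Reaction (1): ZnO→CO ratio 1:1 ⇒ n(CO) = 4.6412 mol.
Reaction (2): CO→CO2 ratio 3:3 ⇒ n(CO2) = 4.6412 mol.
Reaction (3): CO2→CaCO3 ratio 1:1 ⇒ n(CaCO3) = 4.6412 mol.
Mass of CaCO3 = 4.6412 × 100.09 = 464.54 g.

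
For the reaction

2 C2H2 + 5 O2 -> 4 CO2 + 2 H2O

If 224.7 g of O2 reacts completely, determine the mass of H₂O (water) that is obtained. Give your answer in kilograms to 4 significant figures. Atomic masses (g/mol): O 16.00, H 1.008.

M(O2) = 2(16.00) = 32.00 g/mol.
M(H2O) = 2(1.008) + 16.00 = 18.016 g/mol.
n(O2) = 224.70 g / 32.00 g/mol = 7.0219 mol.
From the equation the O2:H2O mole ratio is 5:2, so n(H2O) = 7.0219 × 2/5 = 2.8087 mol.
Mass of H2O = 2.8087 mol × 18.016 g/mol = 50.602 g.
Converting to kg: 50.602 g = 0.05060 kg.

0.05060 kg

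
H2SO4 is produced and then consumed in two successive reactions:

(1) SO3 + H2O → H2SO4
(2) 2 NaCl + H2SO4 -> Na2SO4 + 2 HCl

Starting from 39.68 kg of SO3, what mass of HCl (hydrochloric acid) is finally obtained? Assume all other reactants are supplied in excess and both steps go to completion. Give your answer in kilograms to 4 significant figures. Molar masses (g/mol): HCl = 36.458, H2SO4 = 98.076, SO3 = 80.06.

36.14 kg

39.68 kg = 39680 g.
n(SO3) = 39680 / 80.06 = 495.63 mol.
Step 1 gives a 1:1 ratio of SO3 to H2SO4, so n(H2SO4) = 495.63 mol.
In step 2 the H2SO4:HCl ratio is 1:2, so n(HCl) = 991.26 mol.
Mass of HCl = 991.26 × 36.458 = 36139 g = 36.14 kg.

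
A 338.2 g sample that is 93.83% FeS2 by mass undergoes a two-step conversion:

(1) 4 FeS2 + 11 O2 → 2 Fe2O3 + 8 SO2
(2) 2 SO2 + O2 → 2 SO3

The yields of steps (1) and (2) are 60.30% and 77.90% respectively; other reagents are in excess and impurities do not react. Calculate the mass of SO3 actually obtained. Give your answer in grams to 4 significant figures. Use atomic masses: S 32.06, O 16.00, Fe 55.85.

198.9 g

Pure FeS2 = 338.2 × 0.9383 = 317.33 g.
M(FeS2) = 55.85 + 2(32.06) = 119.97 g/mol.
M(SO3) = 32.06 + 3(16.00) = 80.06 g/mol.
n(FeS2) = 317.33 / 119.97 = 2.6451 mol.
Step 1 (FeS2:SO2 = 4:8): theoretical n(SO2) = 5.2902 mol; at 60.30% yield, n(SO2) = 3.1900 mol.
Step 2 (SO2:SO3 = 2:2): theoretical n(SO3) = 3.1900 mol, so theoretical mass = 3.1900 × 80.06 = 255.39 g.
At 77.90% yield, actual mass of SO3 = 255.39 × 0.7790 = 198.95 g.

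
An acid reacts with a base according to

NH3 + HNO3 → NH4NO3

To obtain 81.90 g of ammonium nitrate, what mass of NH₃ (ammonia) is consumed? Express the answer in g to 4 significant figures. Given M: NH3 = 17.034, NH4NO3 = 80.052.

n(NH4NO3) = 81.900 g / 80.052 g/mol = 1.0231 mol.
From the equation the NH4NO3:NH3 mole ratio is 1:1, so n(NH3) = 1.0231 × 1/1 = 1.0231 mol.
Mass of NH3 = 1.0231 mol × 17.034 g/mol = 17.427 g.

17.43 g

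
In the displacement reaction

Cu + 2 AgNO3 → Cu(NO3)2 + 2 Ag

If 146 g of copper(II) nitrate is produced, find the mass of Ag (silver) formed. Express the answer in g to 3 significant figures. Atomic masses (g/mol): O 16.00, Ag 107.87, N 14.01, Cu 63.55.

168 g

M(Cu(NO3)2) = 63.55 + 2(14.01) + 6(16.00) = 187.57 g/mol.
M(Ag) = 107.87 g/mol.
n(Cu(NO3)2) = 146.0 g / 187.57 g/mol = 0.7784 mol.
From the equation the Cu(NO3)2:Ag mole ratio is 1:2, so n(Ag) = 0.7784 × 2/1 = 1.557 mol.
Mass of Ag = 1.557 mol × 107.87 g/mol = 167.9 g.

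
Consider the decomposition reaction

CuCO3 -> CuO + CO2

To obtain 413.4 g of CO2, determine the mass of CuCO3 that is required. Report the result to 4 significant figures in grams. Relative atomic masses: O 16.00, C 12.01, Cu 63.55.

1161 g

M(CO2) = 12.01 + 2(16.00) = 44.01 g/mol.
M(CuCO3) = 63.55 + 12.01 + 3(16.00) = 123.56 g/mol.
n(CO2) = 413.40 g / 44.01 g/mol = 9.3933 mol.
From the equation the CO2:CuCO3 mole ratio is 1:1, so n(CuCO3) = 9.3933 × 1/1 = 9.3933 mol.
Mass of CuCO3 = 9.3933 mol × 123.56 g/mol = 1160.6 g.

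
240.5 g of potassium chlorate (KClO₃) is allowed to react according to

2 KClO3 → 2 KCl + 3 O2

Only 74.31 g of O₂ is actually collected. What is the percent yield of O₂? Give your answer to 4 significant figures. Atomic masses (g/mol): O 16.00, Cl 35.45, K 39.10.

78.89 %

M(KClO3) = 39.10 + 35.45 + 3(16.00) = 122.55 g/mol.
M(O2) = 2(16.00) = 32.00 g/mol.
n(KClO3) = 240.50 g / 122.55 g/mol = 1.9625 mol.
From the equation the KClO3:O2 mole ratio is 2:3, so n(O2) = 1.9625 × 3/2 = 2.9437 mol.
Mass of O2 = 2.9437 mol × 32.00 g/mol = 94.198 g.
This is the theoretical yield. Percent yield = 74.31 g / 94.198 g × 100% = 78.887%.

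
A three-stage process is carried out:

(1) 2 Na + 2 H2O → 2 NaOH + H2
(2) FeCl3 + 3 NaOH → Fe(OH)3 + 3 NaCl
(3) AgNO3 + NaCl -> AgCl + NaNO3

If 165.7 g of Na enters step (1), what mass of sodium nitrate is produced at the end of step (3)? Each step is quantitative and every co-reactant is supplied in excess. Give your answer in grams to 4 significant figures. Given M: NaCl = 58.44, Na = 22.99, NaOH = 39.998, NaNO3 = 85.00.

612.6 g

n(Na) = 165.7 / 22.99 = 7.2075 mol.
Reaction (1): Na→NaOH ratio 2:2 ⇒ n(NaOH) = 7.2075 mol.
Reaction (2): NaOH→NaCl ratio 3:3 ⇒ n(NaCl) = 7.2075 mol.
Reaction (3): NaCl→NaNO3 ratio 1:1 ⇒ n(NaNO3) = 7.2075 mol.
Mass of NaNO3 = 7.2075 × 85.00 = 612.64 g.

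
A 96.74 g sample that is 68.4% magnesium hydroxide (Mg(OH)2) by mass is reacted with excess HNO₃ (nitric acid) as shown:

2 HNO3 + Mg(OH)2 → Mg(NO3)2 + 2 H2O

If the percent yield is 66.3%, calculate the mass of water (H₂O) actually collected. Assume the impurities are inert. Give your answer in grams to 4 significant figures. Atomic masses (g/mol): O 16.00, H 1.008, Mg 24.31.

Pure Mg(OH)2 available = 96.74 g × 0.684 = 66.170 g.
M(Mg(OH)2) = 24.31 + 2(16.00) + 2(1.008) = 58.326 g/mol.
M(H2O) = 2(1.008) + 16.00 = 18.016 g/mol.
n(Mg(OH)2) = 66.170 g / 58.326 g/mol = 1.1345 mol.
From the equation the Mg(OH)2:H2O mole ratio is 1:2, so n(H2O) = 1.1345 × 2/1 = 2.2690 mol.
Mass of H2O = 2.2690 mol × 18.016 g/mol = 40.878 g.
Actual mass collected = 40.878 g × 0.663 = 27.102 g.

27.10 g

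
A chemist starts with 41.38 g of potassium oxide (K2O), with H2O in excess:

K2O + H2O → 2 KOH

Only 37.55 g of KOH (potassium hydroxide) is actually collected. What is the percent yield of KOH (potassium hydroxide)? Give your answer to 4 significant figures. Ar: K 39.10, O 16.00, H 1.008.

M(K2O) = 2(39.10) + 16.00 = 94.20 g/mol.
M(KOH) = 39.10 + 16.00 + 1.008 = 56.108 g/mol.
n(K2O) = 41.380 g / 94.20 g/mol = 0.43928 mol.
From the equation the K2O:KOH mole ratio is 1:2, so n(KOH) = 0.43928 × 2/1 = 0.87856 mol.
Mass of KOH = 0.87856 mol × 56.108 g/mol = 49.294 g.
This is the theoretical yield. Percent yield = 37.55 g / 49.294 g × 100% = 76.176%.

76.18 %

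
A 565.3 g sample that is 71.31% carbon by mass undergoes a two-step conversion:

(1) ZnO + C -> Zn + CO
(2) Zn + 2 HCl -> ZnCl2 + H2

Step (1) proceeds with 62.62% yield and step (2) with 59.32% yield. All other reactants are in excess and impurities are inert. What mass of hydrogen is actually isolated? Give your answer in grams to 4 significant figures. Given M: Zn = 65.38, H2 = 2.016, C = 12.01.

25.14 g

Pure C = 565.3 × 0.7131 = 403.12 g.
n(C) = 403.12 / 12.01 = 33.565 mol.
Step 1 (C:Zn = 1:1): theoretical n(Zn) = 33.565 mol; at 62.62% yield, n(Zn) = 21.018 mol.
Step 2 (Zn:H2 = 1:1): theoretical n(H2) = 21.018 mol, so theoretical mass = 21.018 × 2.016 = 42.373 g.
At 59.32% yield, actual mass of H2 = 42.373 × 0.5932 = 25.136 g.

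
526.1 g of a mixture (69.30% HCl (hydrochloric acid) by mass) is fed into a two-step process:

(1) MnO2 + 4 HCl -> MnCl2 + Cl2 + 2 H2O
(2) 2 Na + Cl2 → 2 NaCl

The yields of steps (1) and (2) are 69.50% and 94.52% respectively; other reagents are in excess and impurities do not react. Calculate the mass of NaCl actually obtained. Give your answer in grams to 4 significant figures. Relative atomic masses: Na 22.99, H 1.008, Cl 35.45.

192.0 g

Pure HCl = 526.1 × 0.6930 = 364.59 g.
M(HCl) = 1.008 + 35.45 = 36.458 g/mol.
M(NaCl) = 22.99 + 35.45 = 58.44 g/mol.
n(HCl) = 364.59 / 36.458 = 10.000 mol.
Step 1 (HCl:Cl2 = 4:1): theoretical n(Cl2) = 2.5001 mol; at 69.50% yield, n(Cl2) = 1.7375 mol.
Step 2 (Cl2:NaCl = 1:2): theoretical n(NaCl) = 3.4751 mol, so theoretical mass = 3.4751 × 58.44 = 203.08 g.
At 94.52% yield, actual mass of NaCl = 203.08 × 0.9452 = 191.95 g.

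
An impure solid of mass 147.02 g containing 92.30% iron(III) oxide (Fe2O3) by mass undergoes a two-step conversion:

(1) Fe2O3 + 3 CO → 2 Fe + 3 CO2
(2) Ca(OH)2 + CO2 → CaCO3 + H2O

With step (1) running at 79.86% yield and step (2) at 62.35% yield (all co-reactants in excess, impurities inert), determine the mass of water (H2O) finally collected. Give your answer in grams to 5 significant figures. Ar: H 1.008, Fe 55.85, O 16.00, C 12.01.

Pure Fe2O3 = 147.02 × 0.9230 = 135.699 g.
M(Fe2O3) = 2(55.85) + 3(16.00) = 159.70 g/mol.
M(H2O) = 2(1.008) + 16.00 = 18.016 g/mol.
n(Fe2O3) = 135.699 / 159.70 = 0.849715 mol.
Step 1 (Fe2O3:CO2 = 1:3): theoretical n(CO2) = 2.54914 mol; at 79.86% yield, n(CO2) = 2.03575 mol.
Step 2 (CO2:H2O = 1:1): theoretical n(H2O) = 2.03575 mol, so theoretical mass = 2.03575 × 18.016 = 36.6760 g.
At 62.35% yield, actual mass of H2O = 36.6760 × 0.6235 = 22.8675 g.

22.867 g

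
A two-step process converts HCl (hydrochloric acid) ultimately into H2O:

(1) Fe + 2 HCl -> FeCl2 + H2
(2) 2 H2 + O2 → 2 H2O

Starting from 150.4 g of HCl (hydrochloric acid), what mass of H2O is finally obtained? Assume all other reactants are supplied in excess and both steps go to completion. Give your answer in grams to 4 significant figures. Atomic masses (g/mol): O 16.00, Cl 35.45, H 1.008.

37.16 g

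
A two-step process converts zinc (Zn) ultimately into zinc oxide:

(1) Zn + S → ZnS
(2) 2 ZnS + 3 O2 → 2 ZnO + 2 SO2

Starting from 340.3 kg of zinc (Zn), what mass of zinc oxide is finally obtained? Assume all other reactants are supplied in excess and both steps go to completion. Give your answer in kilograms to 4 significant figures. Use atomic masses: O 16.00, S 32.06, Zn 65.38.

423.6 kg

M(Zn) = 65.38 g/mol.
M(ZnO) = 65.38 + 16.00 = 81.38 g/mol.
340.3 kg = 340300 g.
n(Zn) = 340300 / 65.38 = 5205.0 mol.
Step 1 gives a 1:1 ratio of Zn to ZnS, so n(ZnS) = 5205.0 mol.
In step 2 the ZnS:ZnO ratio is 2:2, so n(ZnO) = 5205.0 mol.
Mass of ZnO = 5205.0 × 81.38 = 423580 g = 423.6 kg.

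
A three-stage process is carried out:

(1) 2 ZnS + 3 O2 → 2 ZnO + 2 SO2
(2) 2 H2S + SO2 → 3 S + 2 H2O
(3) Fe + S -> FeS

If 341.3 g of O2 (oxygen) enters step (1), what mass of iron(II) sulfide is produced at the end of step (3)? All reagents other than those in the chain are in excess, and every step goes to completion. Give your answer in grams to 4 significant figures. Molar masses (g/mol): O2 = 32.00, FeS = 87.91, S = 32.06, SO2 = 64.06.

n(O2) = 341.3 / 32.00 = 10.666 mol.
Reaction (1): O2→SO2 ratio 3:2 ⇒ n(SO2) = 7.1104 mol.
Reaction (2): SO2→S ratio 1:3 ⇒ n(S) = 21.331 mol.
Reaction (3): S→FeS ratio 1:1 ⇒ n(FeS) = 21.331 mol.
Mass of FeS = 21.331 × 87.91 = 1875.2 g.

1875 g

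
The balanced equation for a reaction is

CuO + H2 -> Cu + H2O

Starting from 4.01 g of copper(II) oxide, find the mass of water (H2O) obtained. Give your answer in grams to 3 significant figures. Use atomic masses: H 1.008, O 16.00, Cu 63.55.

M(CuO) = 63.55 + 16.00 = 79.55 g/mol.
M(H2O) = 2(1.008) + 16.00 = 18.016 g/mol.
n(CuO) = 4.010 g / 79.55 g/mol = 0.05041 mol.
From the equation the CuO:H2O mole ratio is 1:1, so n(H2O) = 0.05041 × 1/1 = 0.05041 mol.
Mass of H2O = 0.05041 mol × 18.016 g/mol = 0.9082 g.

0.908 g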